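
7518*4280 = 32177040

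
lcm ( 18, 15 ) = 90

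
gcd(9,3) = 3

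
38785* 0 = 0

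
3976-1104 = 2872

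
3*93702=281106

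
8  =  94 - 86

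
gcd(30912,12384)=96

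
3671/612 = 3671/612= 6.00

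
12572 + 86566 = 99138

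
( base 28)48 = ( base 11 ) AA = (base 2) 1111000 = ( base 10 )120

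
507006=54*9389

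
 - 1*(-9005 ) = 9005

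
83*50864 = 4221712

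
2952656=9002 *328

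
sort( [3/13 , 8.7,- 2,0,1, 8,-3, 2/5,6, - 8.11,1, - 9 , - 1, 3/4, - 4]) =[ - 9 ,-8.11 , - 4 , - 3,-2,  -  1, 0,3/13,  2/5, 3/4,1,1 , 6,8,8.7]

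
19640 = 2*9820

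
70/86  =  35/43 =0.81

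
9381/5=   9381/5 = 1876.20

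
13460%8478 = 4982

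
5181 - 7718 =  - 2537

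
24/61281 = 8/20427 = 0.00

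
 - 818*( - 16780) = 13726040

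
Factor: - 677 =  - 677^1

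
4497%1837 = 823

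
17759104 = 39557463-21798359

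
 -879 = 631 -1510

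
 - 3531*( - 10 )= 35310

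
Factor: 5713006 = 2^1 * 13^1*219731^1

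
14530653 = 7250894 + 7279759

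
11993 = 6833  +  5160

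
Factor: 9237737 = 9237737^1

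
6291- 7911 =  - 1620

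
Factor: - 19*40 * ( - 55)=41800  =  2^3 * 5^2 * 11^1*19^1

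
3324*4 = 13296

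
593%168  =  89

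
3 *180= 540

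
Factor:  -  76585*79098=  - 6057720330  =  - 2^1 *3^1*5^1*17^2*53^1*13183^1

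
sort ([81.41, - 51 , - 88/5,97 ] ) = [ - 51, - 88/5,81.41,97 ]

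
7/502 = 7/502  =  0.01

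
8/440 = 1/55 = 0.02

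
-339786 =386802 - 726588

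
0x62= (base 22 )4A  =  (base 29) 3B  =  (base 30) 38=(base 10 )98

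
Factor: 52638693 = 3^1*17546231^1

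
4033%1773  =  487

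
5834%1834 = 332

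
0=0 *92611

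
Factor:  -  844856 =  - 2^3*105607^1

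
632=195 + 437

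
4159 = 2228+1931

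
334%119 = 96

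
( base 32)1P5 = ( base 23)3ac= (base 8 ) 3445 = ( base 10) 1829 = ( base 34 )1jr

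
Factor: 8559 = 3^3 *317^1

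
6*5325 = 31950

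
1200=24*50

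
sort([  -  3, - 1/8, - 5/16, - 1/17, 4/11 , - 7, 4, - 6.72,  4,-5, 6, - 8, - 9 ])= [-9, - 8, - 7, - 6.72, - 5, - 3, - 5/16,-1/8, - 1/17, 4/11 , 4, 4, 6 ]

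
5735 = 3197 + 2538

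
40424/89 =454  +  18/89= 454.20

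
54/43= 54/43 =1.26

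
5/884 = 5/884  =  0.01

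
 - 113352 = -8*14169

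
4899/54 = 90 + 13/18=   90.72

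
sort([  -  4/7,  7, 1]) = [ - 4/7,1,7 ]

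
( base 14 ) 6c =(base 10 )96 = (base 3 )10120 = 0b1100000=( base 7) 165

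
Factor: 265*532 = 140980 = 2^2*5^1*7^1 * 19^1*53^1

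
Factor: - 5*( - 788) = 3940 = 2^2*5^1 * 197^1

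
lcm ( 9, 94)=846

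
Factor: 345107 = 7^2* 7043^1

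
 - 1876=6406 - 8282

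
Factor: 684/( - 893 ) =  - 2^2*3^2*47^(  -  1)=- 36/47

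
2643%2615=28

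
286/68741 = 286/68741 = 0.00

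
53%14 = 11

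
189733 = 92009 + 97724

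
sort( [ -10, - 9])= [ - 10,-9 ]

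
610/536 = 305/268 = 1.14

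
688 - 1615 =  - 927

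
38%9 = 2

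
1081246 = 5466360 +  - 4385114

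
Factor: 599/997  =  599^1*997^( - 1 )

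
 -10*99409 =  - 994090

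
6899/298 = 23+45/298= 23.15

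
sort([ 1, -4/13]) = [ - 4/13,1 ]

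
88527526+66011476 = 154539002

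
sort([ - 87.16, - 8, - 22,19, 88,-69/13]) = [ - 87.16, - 22, - 8, - 69/13,19 , 88]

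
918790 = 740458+178332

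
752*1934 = 1454368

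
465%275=190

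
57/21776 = 57/21776 = 0.00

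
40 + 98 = 138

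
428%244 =184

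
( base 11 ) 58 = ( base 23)2H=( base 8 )77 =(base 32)1v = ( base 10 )63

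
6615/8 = 826 + 7/8 = 826.88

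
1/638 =1/638 = 0.00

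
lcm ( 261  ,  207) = 6003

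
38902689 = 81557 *477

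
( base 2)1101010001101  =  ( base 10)6797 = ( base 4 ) 1222031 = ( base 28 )8il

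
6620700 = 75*88276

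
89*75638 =6731782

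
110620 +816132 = 926752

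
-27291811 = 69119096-96410907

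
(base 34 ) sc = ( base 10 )964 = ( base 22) 1LI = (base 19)2CE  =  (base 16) 3c4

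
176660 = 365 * 484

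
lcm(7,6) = 42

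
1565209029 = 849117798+716091231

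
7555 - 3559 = 3996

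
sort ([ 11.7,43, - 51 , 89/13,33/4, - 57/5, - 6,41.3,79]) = [ - 51, - 57/5, - 6, 89/13,33/4,11.7,41.3,43 , 79] 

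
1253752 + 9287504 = 10541256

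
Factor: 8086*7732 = 62520952 = 2^3*13^1*311^1*1933^1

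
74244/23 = 3228=   3228.00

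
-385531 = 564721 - 950252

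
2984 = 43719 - 40735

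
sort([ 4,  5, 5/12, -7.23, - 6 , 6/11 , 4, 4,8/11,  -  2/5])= [ - 7.23,-6,-2/5, 5/12, 6/11, 8/11, 4, 4, 4, 5] 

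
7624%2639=2346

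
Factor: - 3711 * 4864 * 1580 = - 2^10*3^1*5^1*19^1*79^1*1237^1 = - 28519480320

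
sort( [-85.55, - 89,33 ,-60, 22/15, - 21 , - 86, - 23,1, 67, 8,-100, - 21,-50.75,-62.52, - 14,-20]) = [ - 100,-89, - 86 ,-85.55 , - 62.52, - 60, - 50.75, - 23, -21,  -  21,-20,-14 , 1, 22/15, 8,33,67 ] 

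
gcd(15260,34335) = 3815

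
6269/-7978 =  - 1+ 1709/7978=- 0.79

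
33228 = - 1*( - 33228 )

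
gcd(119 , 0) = 119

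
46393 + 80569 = 126962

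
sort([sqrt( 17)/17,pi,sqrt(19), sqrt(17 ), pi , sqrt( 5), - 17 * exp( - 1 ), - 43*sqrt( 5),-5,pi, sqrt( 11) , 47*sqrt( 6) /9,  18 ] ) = [ - 43*sqrt (5), - 17*exp( - 1 ), - 5,sqrt( 17 ) /17 , sqrt( 5 ),  pi,pi,pi,sqrt( 11 ),sqrt(17), sqrt(19 ),47 * sqrt( 6)/9, 18 ] 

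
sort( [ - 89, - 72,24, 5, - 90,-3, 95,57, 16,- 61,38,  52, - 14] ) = [-90,  -  89, - 72, - 61, - 14,  -  3,5, 16 , 24,  38,52, 57,95] 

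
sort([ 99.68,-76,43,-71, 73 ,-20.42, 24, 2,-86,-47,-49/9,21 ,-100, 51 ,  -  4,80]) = [ - 100  ,  -  86,-76, - 71, - 47,  -  20.42, - 49/9 ,-4, 2, 21 , 24,43,51,73, 80, 99.68 ]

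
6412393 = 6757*949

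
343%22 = 13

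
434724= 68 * 6393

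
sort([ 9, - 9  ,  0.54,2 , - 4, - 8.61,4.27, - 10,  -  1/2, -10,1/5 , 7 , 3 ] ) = [ - 10, - 10,-9 , - 8.61,-4, - 1/2,1/5, 0.54,2,3,4.27,7, 9]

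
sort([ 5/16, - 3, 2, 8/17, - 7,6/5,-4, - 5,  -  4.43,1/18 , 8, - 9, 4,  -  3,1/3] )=[ - 9, - 7, - 5, - 4.43, - 4,  -  3 , - 3, 1/18, 5/16, 1/3, 8/17 , 6/5, 2, 4, 8]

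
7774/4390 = 1 + 1692/2195 =1.77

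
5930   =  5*1186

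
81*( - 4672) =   -  378432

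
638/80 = 7 + 39/40 = 7.97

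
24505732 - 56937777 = - 32432045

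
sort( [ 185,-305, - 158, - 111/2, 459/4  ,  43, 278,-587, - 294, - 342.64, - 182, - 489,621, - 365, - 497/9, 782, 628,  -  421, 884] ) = [ - 587,  -  489, - 421, - 365 , - 342.64, -305,- 294,  -  182, - 158, - 111/2, - 497/9, 43,459/4, 185, 278,  621, 628,782, 884 ] 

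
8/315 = 8/315  =  0.03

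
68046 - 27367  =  40679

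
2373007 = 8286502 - 5913495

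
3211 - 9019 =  - 5808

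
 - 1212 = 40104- 41316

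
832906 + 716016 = 1548922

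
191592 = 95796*2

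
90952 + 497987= 588939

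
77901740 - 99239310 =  - 21337570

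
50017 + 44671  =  94688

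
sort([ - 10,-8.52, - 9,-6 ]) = [-10,  -  9, - 8.52 , -6] 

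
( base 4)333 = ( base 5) 223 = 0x3f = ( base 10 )63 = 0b111111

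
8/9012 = 2/2253  =  0.00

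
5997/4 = 5997/4 = 1499.25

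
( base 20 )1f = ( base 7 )50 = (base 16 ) 23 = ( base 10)35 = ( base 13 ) 29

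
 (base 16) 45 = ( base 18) 3f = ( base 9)76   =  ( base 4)1011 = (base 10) 69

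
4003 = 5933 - 1930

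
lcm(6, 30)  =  30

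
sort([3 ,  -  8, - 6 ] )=[ - 8, - 6,3]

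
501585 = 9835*51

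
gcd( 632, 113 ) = 1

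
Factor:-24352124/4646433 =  - 2^2 * 3^( -1 ) * 11^(  -  1 ) * 23^1 *103^( - 1)*1367^(  -  1 )*264697^1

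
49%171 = 49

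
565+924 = 1489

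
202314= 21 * 9634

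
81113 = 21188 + 59925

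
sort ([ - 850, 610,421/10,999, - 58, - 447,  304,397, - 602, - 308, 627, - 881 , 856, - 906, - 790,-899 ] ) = [ - 906, - 899  ,-881, - 850 ,-790, - 602,-447, - 308 , - 58,  421/10,304, 397, 610,  627,  856 , 999 ]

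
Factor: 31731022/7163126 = 37^( - 1)*96799^ ( - 1)*15865511^1 = 15865511/3581563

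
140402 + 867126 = 1007528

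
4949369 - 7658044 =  -2708675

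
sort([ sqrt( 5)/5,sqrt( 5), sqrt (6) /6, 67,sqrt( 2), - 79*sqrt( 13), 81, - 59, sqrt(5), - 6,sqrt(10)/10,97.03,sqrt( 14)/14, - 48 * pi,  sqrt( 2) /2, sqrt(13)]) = [- 79 * sqrt ( 13), - 48*pi, - 59, - 6, sqrt(14)/14, sqrt(10)/10,sqrt ( 6 ) /6,sqrt( 5)/5,sqrt( 2)/2,  sqrt( 2 ), sqrt( 5), sqrt( 5 ),  sqrt( 13),67, 81,  97.03]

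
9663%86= 31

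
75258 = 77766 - 2508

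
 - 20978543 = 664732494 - 685711037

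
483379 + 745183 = 1228562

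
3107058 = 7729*402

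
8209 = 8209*1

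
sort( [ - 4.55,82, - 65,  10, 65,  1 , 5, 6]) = [-65, - 4.55 , 1 , 5,6, 10 , 65,  82] 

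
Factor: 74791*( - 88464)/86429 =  - 2^4 * 3^1*7^( -1)*19^1*29^1*97^1*2579^1 * 12347^( - 1) = - 6616311024/86429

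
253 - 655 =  - 402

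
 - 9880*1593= - 15738840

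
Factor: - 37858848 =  - 2^5*3^1*394363^1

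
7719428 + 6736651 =14456079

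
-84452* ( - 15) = 1266780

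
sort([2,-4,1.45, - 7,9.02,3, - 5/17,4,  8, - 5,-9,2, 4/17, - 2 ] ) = [ - 9, - 7, - 5 ,-4,  -  2,-5/17, 4/17, 1.45, 2,2, 3, 4 , 8, 9.02]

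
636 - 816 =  - 180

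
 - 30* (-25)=750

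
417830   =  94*4445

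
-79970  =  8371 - 88341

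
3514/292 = 1757/146= 12.03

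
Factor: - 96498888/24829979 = -2^3*3^1*17^(- 1)*19^(  -  1 )*1949^1 * 2063^1*76873^ ( - 1) 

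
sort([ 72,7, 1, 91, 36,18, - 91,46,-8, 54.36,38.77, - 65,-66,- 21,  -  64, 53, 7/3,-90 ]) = [ - 91, - 90 , - 66, -65, - 64, - 21, - 8,1, 7/3,7, 18,36, 38.77,46,53,54.36, 72,91]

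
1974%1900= 74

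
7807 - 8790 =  - 983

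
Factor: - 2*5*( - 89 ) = 890 = 2^1*5^1*89^1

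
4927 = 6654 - 1727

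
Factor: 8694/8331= 2898/2777= 2^1*3^2*7^1*23^1*2777^( - 1)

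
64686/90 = 10781/15 = 718.73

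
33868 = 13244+20624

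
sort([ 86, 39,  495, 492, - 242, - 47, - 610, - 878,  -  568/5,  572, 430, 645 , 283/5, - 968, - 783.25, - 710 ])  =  [  -  968, - 878, - 783.25, - 710,  -  610, - 242, - 568/5,-47 , 39, 283/5 , 86 , 430, 492, 495 , 572, 645 ]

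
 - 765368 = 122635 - 888003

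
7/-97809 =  - 1 + 97802/97809 = - 0.00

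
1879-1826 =53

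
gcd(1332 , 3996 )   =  1332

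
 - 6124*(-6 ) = 36744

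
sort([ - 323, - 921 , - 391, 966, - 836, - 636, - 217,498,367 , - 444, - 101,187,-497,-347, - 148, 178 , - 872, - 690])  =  [ - 921,  -  872, - 836, - 690, - 636, - 497,- 444, - 391, - 347, -323, - 217 ,  -  148, - 101, 178, 187,367,498,966 ]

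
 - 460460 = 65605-526065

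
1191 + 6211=7402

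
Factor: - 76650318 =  - 2^1*3^2*151^1*28201^1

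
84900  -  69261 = 15639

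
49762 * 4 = 199048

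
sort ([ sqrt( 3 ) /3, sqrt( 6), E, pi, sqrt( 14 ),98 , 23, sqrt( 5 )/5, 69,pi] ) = [ sqrt ( 5 ) /5, sqrt( 3 ) /3 , sqrt(6 ), E, pi,  pi, sqrt(14),23, 69, 98 ]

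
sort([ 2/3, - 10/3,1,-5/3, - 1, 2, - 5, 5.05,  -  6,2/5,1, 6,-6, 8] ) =[-6, -6,-5, - 10/3,-5/3,  -  1, 2/5, 2/3, 1,1, 2, 5.05, 6,8]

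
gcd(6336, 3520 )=704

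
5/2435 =1/487 = 0.00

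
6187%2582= 1023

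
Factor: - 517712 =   -  2^4 * 13^1*19^1* 131^1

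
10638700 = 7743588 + 2895112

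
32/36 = 8/9 = 0.89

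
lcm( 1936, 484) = 1936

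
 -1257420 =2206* ( - 570 ) 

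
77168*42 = 3241056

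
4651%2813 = 1838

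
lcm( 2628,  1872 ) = 136656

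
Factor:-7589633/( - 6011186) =2^( - 1 )*17^1*41^1*577^(-1)*5209^ ( - 1)*10889^1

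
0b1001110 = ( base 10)78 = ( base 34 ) 2a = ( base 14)58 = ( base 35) 28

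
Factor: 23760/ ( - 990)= - 2^3 * 3^1 = -  24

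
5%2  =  1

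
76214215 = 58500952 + 17713263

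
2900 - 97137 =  - 94237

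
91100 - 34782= 56318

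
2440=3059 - 619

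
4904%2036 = 832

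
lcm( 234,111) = 8658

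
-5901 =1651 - 7552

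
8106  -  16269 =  - 8163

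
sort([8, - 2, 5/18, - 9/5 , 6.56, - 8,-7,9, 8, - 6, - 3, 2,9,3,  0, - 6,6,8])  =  [ -8, - 7, - 6, - 6, -3 ,-2, - 9/5,0, 5/18,2 , 3, 6,6.56, 8,  8 , 8, 9,9 ]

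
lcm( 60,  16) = 240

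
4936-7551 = -2615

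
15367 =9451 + 5916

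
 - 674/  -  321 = 2 + 32/321  =  2.10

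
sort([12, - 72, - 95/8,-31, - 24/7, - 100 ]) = [ -100, - 72, -31 , - 95/8,-24/7, 12]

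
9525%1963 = 1673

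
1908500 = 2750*694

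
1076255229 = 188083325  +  888171904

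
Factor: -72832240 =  - 2^4 * 5^1*13^2*5387^1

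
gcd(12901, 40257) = 7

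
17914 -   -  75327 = 93241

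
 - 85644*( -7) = 599508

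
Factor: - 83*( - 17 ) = 17^1*83^1 = 1411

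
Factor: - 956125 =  - 5^3*7649^1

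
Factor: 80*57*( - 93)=-424080 = - 2^4*3^2*5^1*19^1*31^1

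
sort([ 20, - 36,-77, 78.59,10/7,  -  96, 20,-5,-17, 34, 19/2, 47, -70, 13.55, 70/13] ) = [ -96,-77, - 70,  -  36 ,-17,-5,10/7, 70/13,19/2 , 13.55, 20,20, 34, 47, 78.59 ]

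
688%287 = 114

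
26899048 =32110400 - 5211352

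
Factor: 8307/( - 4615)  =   - 3^2*5^( - 1 ) = -9/5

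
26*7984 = 207584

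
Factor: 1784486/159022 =11^1*23^(-1)*29^1*2797^1 * 3457^( - 1 ) = 892243/79511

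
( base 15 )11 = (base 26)G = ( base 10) 16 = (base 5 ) 31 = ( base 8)20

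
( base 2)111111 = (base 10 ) 63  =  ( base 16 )3F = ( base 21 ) 30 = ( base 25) 2D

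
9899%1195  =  339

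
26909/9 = 26909/9  =  2989.89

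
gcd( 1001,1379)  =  7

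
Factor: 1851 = 3^1 * 617^1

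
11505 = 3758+7747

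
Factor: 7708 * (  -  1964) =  - 2^4*41^1*47^1*491^1 = - 15138512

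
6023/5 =6023/5 = 1204.60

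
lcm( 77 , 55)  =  385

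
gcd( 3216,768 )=48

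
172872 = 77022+95850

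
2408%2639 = 2408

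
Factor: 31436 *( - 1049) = -2^2*29^1*271^1*1049^1   =  -32976364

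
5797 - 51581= - 45784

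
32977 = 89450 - 56473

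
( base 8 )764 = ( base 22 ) 10G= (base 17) 1C7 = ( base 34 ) eo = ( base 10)500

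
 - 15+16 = 1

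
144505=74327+70178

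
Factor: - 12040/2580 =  - 2^1*3^(-1) *7^1 = -14/3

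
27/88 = 27/88 =0.31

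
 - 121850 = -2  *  60925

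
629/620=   629/620  =  1.01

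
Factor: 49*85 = 5^1*7^2  *  17^1 = 4165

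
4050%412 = 342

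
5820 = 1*5820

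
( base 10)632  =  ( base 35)I2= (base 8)1170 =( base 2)1001111000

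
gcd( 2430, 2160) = 270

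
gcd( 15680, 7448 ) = 392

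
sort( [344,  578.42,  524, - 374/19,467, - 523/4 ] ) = [ - 523/4, - 374/19,344, 467 , 524,578.42]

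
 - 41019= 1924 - 42943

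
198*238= 47124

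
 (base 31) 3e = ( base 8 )153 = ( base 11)98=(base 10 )107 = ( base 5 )412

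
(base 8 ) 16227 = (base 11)5554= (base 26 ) ALD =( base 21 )gcb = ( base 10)7319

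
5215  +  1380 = 6595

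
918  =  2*459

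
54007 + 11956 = 65963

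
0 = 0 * 31941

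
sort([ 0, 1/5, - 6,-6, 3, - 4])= [ - 6, - 6, - 4, 0,1/5,  3 ]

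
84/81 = 1 + 1/27 = 1.04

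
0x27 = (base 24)1F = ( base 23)1G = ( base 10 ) 39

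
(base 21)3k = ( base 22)3H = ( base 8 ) 123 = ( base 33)2h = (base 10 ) 83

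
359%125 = 109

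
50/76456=25/38228=0.00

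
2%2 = 0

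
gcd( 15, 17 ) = 1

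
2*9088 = 18176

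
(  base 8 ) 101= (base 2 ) 1000001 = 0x41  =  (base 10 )65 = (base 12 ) 55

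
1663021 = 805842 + 857179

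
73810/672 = 36905/336 = 109.84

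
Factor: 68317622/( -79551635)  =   - 2^1*5^( - 1) * 67^1*509833^1*15910327^(-1 ) 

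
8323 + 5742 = 14065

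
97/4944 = 97/4944 = 0.02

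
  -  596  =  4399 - 4995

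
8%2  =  0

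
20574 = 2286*9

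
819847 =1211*677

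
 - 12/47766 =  - 2/7961 =- 0.00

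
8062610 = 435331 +7627279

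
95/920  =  19/184 = 0.10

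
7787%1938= 35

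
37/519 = 37/519 = 0.07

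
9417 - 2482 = 6935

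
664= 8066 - 7402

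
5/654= 5/654 = 0.01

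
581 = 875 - 294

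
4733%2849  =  1884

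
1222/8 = 611/4=152.75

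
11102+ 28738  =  39840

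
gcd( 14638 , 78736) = 2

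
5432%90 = 32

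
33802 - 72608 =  - 38806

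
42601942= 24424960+18176982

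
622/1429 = 622/1429 = 0.44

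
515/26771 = 515/26771 = 0.02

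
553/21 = 79/3=26.33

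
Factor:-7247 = -7247^1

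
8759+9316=18075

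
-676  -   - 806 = 130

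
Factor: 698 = 2^1*349^1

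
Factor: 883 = 883^1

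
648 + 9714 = 10362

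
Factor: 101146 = 2^1*103^1*491^1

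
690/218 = 345/109=3.17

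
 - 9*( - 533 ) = 4797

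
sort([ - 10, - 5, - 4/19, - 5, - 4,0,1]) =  [ - 10, -5 , - 5, - 4,-4/19, 0,1]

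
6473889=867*7467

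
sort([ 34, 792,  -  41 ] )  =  [-41, 34, 792]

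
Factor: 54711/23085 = 3^( - 3 )*5^( - 1 )*19^( - 1 )*6079^1 = 6079/2565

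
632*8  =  5056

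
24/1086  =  4/181 = 0.02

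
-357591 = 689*( - 519) 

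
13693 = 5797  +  7896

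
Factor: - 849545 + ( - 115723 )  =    -  2^2*3^2*26813^1=- 965268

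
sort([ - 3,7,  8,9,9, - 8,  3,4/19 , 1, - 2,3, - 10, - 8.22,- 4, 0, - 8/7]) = [ - 10, - 8.22, - 8,-4 , - 3 , - 2,-8/7,  0, 4/19,1,3,3,7 , 8, 9, 9]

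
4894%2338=218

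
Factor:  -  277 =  - 277^1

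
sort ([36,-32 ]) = [ - 32,36]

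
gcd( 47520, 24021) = 9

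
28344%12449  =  3446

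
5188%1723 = 19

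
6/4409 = 6/4409 = 0.00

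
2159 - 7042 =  - 4883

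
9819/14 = 9819/14 = 701.36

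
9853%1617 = 151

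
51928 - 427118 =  - 375190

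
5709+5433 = 11142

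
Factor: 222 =2^1*3^1 * 37^1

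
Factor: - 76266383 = - 47^1*197^1*8237^1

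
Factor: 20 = 2^2*5^1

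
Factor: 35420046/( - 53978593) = -2^1*3^1*23^1*43^1*47^1*127^1*271^ (-1) * 409^ ( - 1)*487^(-1)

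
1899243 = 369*5147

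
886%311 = 264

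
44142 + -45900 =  - 1758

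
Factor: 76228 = 2^2*17^1*19^1 * 59^1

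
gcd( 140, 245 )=35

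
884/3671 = 884/3671= 0.24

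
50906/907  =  50906/907 =56.13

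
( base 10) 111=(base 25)4B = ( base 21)56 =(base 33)3C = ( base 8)157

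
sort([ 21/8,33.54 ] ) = [ 21/8, 33.54 ]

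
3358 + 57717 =61075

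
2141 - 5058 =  - 2917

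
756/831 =252/277 = 0.91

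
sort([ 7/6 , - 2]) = [ - 2, 7/6 ]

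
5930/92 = 64 + 21/46 = 64.46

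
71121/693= 23707/231=102.63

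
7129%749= 388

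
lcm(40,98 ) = 1960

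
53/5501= 53/5501 =0.01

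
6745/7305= 1349/1461 = 0.92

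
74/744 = 37/372= 0.10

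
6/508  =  3/254 = 0.01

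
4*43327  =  173308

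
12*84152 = 1009824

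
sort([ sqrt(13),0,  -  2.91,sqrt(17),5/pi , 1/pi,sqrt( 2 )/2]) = [- 2.91, 0, 1/pi,sqrt(2) /2,5/pi , sqrt(13 ),sqrt ( 17)]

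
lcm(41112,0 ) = 0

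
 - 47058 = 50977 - 98035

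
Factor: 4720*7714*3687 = 2^5*3^1 * 5^1*  7^1*19^1*29^1*59^1*1229^1= 134243964960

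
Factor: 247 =13^1*19^1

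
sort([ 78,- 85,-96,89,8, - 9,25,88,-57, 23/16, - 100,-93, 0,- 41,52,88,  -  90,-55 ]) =[ - 100, - 96, -93,  -  90, - 85 ,  -  57 ,-55,  -  41,  -  9, 0, 23/16, 8,25,52,  78,88,  88,89 ] 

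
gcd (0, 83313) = 83313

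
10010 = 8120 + 1890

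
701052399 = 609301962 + 91750437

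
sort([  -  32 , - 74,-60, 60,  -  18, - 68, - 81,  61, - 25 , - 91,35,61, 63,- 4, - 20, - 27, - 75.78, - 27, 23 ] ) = [ - 91, - 81,- 75.78, -74 , - 68, - 60 ,-32, - 27, - 27, - 25, - 20, - 18, - 4, 23,35, 60 , 61, 61,63]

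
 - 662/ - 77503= 662/77503 = 0.01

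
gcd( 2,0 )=2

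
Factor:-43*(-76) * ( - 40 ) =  - 130720 = - 2^5*5^1*19^1* 43^1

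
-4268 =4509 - 8777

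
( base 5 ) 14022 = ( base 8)2161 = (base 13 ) 696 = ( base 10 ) 1137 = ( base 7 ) 3213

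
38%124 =38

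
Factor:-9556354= - 2^1*19^1*251483^1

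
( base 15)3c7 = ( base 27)14P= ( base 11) 714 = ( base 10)862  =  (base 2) 1101011110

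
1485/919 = 1485/919 = 1.62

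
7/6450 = 7/6450= 0.00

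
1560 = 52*30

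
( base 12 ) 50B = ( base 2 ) 1011011011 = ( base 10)731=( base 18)24B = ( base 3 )1000002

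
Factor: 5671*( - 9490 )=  - 2^1*5^1*13^1*53^1 * 73^1*107^1 = - 53817790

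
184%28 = 16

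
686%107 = 44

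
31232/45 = 694 + 2/45 = 694.04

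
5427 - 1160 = 4267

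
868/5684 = 31/203 = 0.15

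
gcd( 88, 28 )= 4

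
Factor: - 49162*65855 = - 3237563510 = -2^1*5^1*47^1*523^1 * 13171^1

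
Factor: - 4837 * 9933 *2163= - 3^2*7^3*11^1 *43^1 * 103^1*691^1 = - 103923327123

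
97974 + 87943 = 185917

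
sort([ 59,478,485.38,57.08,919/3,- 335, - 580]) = [ - 580, - 335,57.08 , 59,919/3,478,485.38]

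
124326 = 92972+31354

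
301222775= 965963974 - 664741199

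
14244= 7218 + 7026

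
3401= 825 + 2576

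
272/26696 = 34/3337 = 0.01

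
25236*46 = 1160856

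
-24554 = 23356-47910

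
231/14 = 16 + 1/2  =  16.50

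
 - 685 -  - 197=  - 488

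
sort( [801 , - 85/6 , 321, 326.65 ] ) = [ - 85/6 , 321, 326.65,801]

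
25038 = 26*963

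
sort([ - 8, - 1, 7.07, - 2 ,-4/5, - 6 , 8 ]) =[ - 8, - 6, - 2, - 1, - 4/5,7.07, 8]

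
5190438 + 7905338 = 13095776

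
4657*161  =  749777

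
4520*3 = 13560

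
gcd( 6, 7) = 1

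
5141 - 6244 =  - 1103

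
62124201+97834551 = 159958752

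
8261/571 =14 + 267/571 = 14.47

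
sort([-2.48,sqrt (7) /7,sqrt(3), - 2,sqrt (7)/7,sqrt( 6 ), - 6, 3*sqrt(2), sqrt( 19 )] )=[-6,-2.48,  -  2, sqrt (7)/7, sqrt(7)/7, sqrt( 3),  sqrt(6 ), 3*sqrt( 2), sqrt( 19 ) ] 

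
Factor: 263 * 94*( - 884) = - 2^3*13^1*17^1*47^1 *263^1 = - 21854248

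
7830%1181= 744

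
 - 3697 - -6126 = 2429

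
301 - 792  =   - 491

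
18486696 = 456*40541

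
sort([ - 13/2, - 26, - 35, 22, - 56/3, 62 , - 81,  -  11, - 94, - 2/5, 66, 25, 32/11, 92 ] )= [ - 94, - 81,-35,  -  26, - 56/3, - 11, - 13/2,-2/5, 32/11, 22,25,62, 66,92] 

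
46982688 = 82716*568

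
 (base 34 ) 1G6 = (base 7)4655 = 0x6AA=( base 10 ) 1706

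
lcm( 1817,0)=0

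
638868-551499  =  87369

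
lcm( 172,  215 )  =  860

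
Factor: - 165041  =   - 165041^1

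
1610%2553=1610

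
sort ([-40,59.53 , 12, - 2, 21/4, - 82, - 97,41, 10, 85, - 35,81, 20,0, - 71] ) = [ - 97, - 82,  -  71, - 40, - 35, - 2,0,21/4,10,12,20,41, 59.53,81,85] 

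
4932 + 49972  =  54904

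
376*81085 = 30487960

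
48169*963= 46386747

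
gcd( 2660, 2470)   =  190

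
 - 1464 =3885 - 5349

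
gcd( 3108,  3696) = 84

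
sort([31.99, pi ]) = [pi,31.99]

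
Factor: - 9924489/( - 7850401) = 3^2*13^ ( - 1 )*19^( - 1) * 37^(-1)*859^( - 1 )*1102721^1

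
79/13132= 79/13132 = 0.01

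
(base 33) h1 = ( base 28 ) K2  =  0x232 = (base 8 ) 1062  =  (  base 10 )562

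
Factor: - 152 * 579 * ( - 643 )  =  2^3*3^1*19^1*193^1*643^1=56589144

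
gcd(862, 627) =1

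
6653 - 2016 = 4637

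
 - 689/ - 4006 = 689/4006 = 0.17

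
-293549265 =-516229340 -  - 222680075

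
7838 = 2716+5122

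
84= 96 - 12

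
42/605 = 42/605 = 0.07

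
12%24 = 12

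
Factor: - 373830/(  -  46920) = 2^( - 2)*23^( - 1 )*733^1 =733/92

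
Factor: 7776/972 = 2^3 = 8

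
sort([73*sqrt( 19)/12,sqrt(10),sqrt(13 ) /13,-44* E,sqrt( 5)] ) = [- 44 * E,sqrt (13)/13,sqrt( 5),sqrt(10 ),73 * sqrt(19)/12] 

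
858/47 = 18 + 12/47 = 18.26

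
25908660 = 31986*810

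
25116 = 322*78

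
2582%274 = 116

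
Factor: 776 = 2^3*97^1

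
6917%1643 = 345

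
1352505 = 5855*231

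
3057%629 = 541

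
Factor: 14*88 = 2^4 * 7^1  *11^1   =  1232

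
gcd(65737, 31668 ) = 7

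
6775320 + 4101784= 10877104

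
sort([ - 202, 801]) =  [ - 202, 801]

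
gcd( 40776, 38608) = 8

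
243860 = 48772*5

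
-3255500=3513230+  - 6768730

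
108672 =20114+88558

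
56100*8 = 448800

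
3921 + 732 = 4653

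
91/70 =1+ 3/10 = 1.30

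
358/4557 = 358/4557 = 0.08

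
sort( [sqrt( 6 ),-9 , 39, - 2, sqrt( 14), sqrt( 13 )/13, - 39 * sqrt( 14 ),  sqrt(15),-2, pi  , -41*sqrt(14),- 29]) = [  -  41*sqrt(14),-39*sqrt(14 ),  -  29, - 9, - 2,-2 , sqrt(13 ) /13, sqrt( 6),pi, sqrt( 14 ), sqrt( 15), 39]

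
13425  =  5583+7842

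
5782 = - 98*( - 59 ) 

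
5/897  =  5/897 = 0.01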